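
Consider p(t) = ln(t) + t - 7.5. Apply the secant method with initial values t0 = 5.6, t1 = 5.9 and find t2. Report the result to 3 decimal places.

5.751

p(5.6) = -0.17723, p(5.9) = 0.17495
t2 = 5.90000 − 0.17495·(5.90000 − 5.60000) / (0.17495 − (-0.17723)) = 5.90000 − (0.05249)/(0.35219) = 5.75097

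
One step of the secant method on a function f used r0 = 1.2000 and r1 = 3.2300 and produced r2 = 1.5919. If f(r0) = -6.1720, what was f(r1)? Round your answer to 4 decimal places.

The secant line through (1.2000, -6.1720) and (3.2300, f(r1)) crosses zero at r2 = 1.5919.
So (1.2000, -6.1720), (3.2300, f(r1)), (1.5919, 0) are collinear:
f(r1) = -6.1720 · (3.2300 − 1.5919) / (1.2000 − 1.5919) = -6.1720 · (1.638100)/(-0.391900) = 25.798299

25.7983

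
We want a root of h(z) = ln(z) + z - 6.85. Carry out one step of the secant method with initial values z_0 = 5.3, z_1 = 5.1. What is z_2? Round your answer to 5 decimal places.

h(5.3) = 0.1177068, h(5.1) = -0.1207595
z_2 = 5.1000000 − (-0.1207595)·(5.1000000 − 5.3000000) / (-0.1207595 − 0.1177068) = 5.1000000 − (0.0241519)/(-0.2384663) = 5.2012801

5.20128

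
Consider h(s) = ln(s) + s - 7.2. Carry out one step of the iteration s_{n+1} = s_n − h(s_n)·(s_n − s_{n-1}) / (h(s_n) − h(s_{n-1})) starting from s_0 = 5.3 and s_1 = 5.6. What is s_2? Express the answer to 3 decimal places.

h(5.3) = -0.23229, h(5.6) = 0.12277
s_2 = 5.60000 − 0.12277·(5.60000 − 5.30000) / (0.12277 − (-0.23229)) = 5.60000 − (0.03683)/(0.35506) = 5.49627

5.496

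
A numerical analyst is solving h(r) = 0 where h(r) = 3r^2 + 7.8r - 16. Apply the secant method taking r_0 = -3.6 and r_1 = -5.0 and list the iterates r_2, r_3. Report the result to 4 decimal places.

-3.8889, -3.9399

h(-3.6) = -5.200000, h(-5.0) = 20.000000
r_2 = -5.000000 − 20.000000·(-5.000000 − (-3.600000)) / (20.000000 − (-5.200000)) = -5.000000 − (-28.000000)/(25.200000) = -3.888889
h(-3.888889) = -0.962963
r_3 = -3.888889 − (-0.962963)·(-3.888889 − (-5.000000)) / (-0.962963 − 20.000000) = -3.888889 − (-1.069959)/(-20.962963) = -3.939929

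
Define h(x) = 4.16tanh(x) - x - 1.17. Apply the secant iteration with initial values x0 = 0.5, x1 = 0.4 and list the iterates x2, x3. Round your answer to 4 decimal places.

0.3956, 0.3959

h(0.5) = 0.252407, h(0.4) = 0.010588
x2 = 0.400000 − 0.010588·(0.400000 − 0.500000) / (0.010588 − 0.252407) = 0.400000 − (-0.001059)/(-0.241820) = 0.395622
h(0.395622) = -0.000644
x3 = 0.395622 − (-0.000644)·(0.395622 − 0.400000) / (-0.000644 − 0.010588) = 0.395622 − (0.000003)/(-0.011232) = 0.395873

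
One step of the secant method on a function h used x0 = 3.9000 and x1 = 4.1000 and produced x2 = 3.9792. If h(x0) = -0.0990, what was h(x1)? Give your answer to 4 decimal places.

0.1510

The secant line through (3.9000, -0.0990) and (4.1000, h(x1)) crosses zero at x2 = 3.9792.
So (3.9000, -0.0990), (4.1000, h(x1)), (3.9792, 0) are collinear:
h(x1) = -0.0990 · (4.1000 − 3.9792) / (3.9000 − 3.9792) = -0.0990 · (0.120800)/(-0.079200) = 0.151000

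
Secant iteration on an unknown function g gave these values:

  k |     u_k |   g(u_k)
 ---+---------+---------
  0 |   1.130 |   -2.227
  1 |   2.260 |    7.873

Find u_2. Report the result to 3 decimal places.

u_2 = 2.260 − 7.873·(2.260 − 1.130) / (7.873 − (-2.227))
   = 2.260 − (8.89649)/(10.10000) = 1.37916

1.379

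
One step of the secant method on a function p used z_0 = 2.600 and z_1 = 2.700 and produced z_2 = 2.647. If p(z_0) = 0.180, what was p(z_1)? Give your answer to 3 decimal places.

The secant line through (2.600, 0.180) and (2.700, p(z_1)) crosses zero at z_2 = 2.647.
So (2.600, 0.180), (2.700, p(z_1)), (2.647, 0) are collinear:
p(z_1) = 0.180 · (2.700 − 2.647) / (2.600 − 2.647) = 0.180 · (0.05300)/(-0.04700) = -0.20298

-0.203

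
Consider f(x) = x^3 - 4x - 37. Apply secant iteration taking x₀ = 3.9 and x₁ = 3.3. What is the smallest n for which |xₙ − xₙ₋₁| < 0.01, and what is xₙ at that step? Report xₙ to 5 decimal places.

f(3.9) = 6.7190000, f(3.3) = -14.2630000
x₂ = 3.3000000 − (-14.2630000)·(-0.6000000)/(-20.9820000) = 3.7078639;  |Δ| = 0.4078639
f(3.7078639) = -0.8547989
x₃ = 3.7078639 − (-0.8547989)·(0.4078639)/(13.4082011) = 3.7338660;  |Δ| = 0.0260021
f(3.7338660) = 0.1211821
x₄ = 3.7338660 − 0.1211821·(0.0260021)/(0.9759810) = 3.7306375;  |Δ| = 0.0032285
|x₄ − x₃| = 0.0032285 < 0.01

n = 4, xₙ = 3.73064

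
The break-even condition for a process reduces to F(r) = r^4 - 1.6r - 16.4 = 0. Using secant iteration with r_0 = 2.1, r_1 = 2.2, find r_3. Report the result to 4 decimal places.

F(2.1) = -0.311900, F(2.2) = 3.505600
r_2 = 2.200000 − 3.505600·(2.200000 − 2.100000) / (3.505600 − (-0.311900)) = 2.200000 − (0.350560)/(3.817500) = 2.108170
F(2.108170) = -0.020542
r_3 = 2.108170 − (-0.020542)·(2.108170 − 2.200000) / (-0.020542 − 3.505600) = 2.108170 − (0.001886)/(-3.526142) = 2.108705

2.1087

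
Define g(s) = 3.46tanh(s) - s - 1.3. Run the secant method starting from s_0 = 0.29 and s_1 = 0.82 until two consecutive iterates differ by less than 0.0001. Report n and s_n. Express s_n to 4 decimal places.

n = 6, s_n = 0.6294

g(0.29) = -0.613814, g(0.82) = 0.215742
s_2 = 0.820000 − 0.215742·(0.530000)/(0.829555) = 0.682163;  |Δ| = 0.137837
g(0.682163) = 0.069354
s_3 = 0.682163 − 0.069354·(-0.137837)/(-0.146388) = 0.616861;  |Δ| = 0.065302
g(0.616861) = -0.017533
s_4 = 0.616861 − (-0.017533)·(-0.065302)/(-0.086887) = 0.630039;  |Δ| = 0.013177
g(0.630039) = 0.000914
s_5 = 0.630039 − 0.000914·(0.013177)/(0.018447) = 0.629386;  |Δ| = 0.000653
g(0.629386) = 0.000011
s_6 = 0.629386 − 0.000011·(-0.000653)/(-0.000903) = 0.629378;  |Δ| = 0.000008
|s_6 − s_5| = 0.000008 < 0.0001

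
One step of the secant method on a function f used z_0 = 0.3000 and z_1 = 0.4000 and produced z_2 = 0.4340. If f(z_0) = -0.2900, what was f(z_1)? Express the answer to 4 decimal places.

The secant line through (0.3000, -0.2900) and (0.4000, f(z_1)) crosses zero at z_2 = 0.4340.
So (0.3000, -0.2900), (0.4000, f(z_1)), (0.4340, 0) are collinear:
f(z_1) = -0.2900 · (0.4000 − 0.4340) / (0.3000 − 0.4340) = -0.2900 · (-0.034000)/(-0.134000) = -0.073582

-0.0736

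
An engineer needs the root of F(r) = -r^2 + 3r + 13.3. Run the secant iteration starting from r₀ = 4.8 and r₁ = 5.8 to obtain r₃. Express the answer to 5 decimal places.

5.44204

F(4.8) = 4.6600000, F(5.8) = -2.9400000
r₂ = 5.8000000 − (-2.9400000)·(5.8000000 − 4.8000000) / (-2.9400000 − 4.6600000) = 5.8000000 − (-2.9400000)/(-7.6000000) = 5.4131579
F(5.4131579) = 0.2371953
r₃ = 5.4131579 − 0.2371953·(5.4131579 − 5.8000000) / (0.2371953 − (-2.9400000)) = 5.4131579 − (-0.0917571)/(3.1771953) = 5.4420378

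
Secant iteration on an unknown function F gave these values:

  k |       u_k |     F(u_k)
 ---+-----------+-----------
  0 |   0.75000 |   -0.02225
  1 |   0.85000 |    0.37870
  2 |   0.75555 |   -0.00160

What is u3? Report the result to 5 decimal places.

0.75595

u3 = 0.75555 − (-0.00160)·(0.75555 − 0.85000) / (-0.00160 − 0.37870)
   = 0.75555 − (0.0001511)/(-0.3803000) = 0.7559474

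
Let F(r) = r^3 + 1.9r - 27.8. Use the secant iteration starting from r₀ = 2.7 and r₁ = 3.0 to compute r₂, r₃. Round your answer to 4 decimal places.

2.8136, 2.8202

F(2.7) = -2.987000, F(3.0) = 4.900000
r₂ = 3.000000 − 4.900000·(3.000000 − 2.700000) / (4.900000 − (-2.987000)) = 3.000000 − (1.470000)/(7.887000) = 2.813617
F(2.813617) = -0.180287
r₃ = 2.813617 − (-0.180287)·(2.813617 − 3.000000) / (-0.180287 − 4.900000) = 2.813617 − (0.033602)/(-5.080287) = 2.820232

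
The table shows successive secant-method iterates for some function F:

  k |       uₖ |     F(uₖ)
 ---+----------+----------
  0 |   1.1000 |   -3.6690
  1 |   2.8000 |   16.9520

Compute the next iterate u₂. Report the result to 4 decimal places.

u₂ = 2.8000 − 16.9520·(2.8000 − 1.1000) / (16.9520 − (-3.6690))
   = 2.8000 − (28.818400)/(20.621000) = 1.402473

1.4025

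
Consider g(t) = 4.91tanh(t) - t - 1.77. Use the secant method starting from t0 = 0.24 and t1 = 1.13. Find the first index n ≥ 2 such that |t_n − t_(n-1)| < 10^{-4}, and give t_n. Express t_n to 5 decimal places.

n = 7, t_n = 0.50035

g(0.24) = -0.8537159, g(1.13) = 1.0821046
t2 = 1.1300000 − 1.0821046·(0.8900000)/(1.9358204) = 0.6324988;  |Δ| = 0.4975012
g(0.6324988) = 0.3459739
t3 = 0.6324988 − 0.3459739·(-0.4975012)/(-0.7361306) = 0.3986782;  |Δ| = 0.2338205
g(0.3986782) = -0.3086846
t4 = 0.3986782 − (-0.3086846)·(-0.2338205)/(-0.6546586) = 0.5089293;  |Δ| = 0.1102511
g(0.5089293) = 0.0244034
t5 = 0.5089293 − 0.0244034·(0.1102511)/(0.3330881) = 0.5008518;  |Δ| = 0.0080775
g(0.5008518) = 0.0014314
t6 = 0.5008518 − 0.0014314·(-0.0080775)/(-0.0229720) = 0.5003485;  |Δ| = 0.0005033
g(0.5003485) = -0.0000077
t7 = 0.5003485 − (-0.0000077)·(-0.0005033)/(-0.0014392) = 0.5003512;  |Δ| = 0.0000027
|t7 − t6| = 0.0000027 < 10^{-4}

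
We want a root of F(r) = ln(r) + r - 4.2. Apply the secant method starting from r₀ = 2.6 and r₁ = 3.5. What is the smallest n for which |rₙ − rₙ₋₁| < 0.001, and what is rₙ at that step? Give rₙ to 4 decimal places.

F(2.6) = -0.644489, F(3.5) = 0.552763
r₂ = 3.500000 − 0.552763·(0.900000)/(1.197252) = 3.084476;  |Δ| = 0.415524
F(3.084476) = 0.010858
r₃ = 3.084476 − 0.010858·(-0.415524)/(-0.541905) = 3.076150;  |Δ| = 0.008326
F(3.076150) = -0.000171
r₄ = 3.076150 − (-0.000171)·(-0.008326)/(-0.011028) = 3.076279;  |Δ| = 0.000129
|r₄ − r₃| = 0.000129 < 0.001

n = 4, rₙ = 3.0763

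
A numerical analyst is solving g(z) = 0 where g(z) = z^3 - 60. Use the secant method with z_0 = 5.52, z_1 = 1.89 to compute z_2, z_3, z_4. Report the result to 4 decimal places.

3.0873, 4.7017, 3.7497

g(5.52) = 108.196608, g(1.89) = -53.248731
z_2 = 1.890000 − (-53.248731)·(1.890000 − 5.520000) / (-53.248731 − 108.196608) = 1.890000 − (193.292894)/(-161.445339) = 3.087265
g(3.087265) = -30.574637
z_3 = 3.087265 − (-30.574637)·(3.087265 − 1.890000) / (-30.574637 − (-53.248731)) = 3.087265 − (-36.605950)/(22.674094) = 4.701705
g(4.701705) = 43.936005
z_4 = 4.701705 − 43.936005·(4.701705 − 3.087265) / (43.936005 − (-30.574637)) = 4.701705 − (70.932016)/(74.510642) = 3.749733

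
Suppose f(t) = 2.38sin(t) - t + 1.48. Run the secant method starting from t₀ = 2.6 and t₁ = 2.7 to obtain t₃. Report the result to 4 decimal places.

f(2.6) = 0.106893, f(2.7) = -0.202836
t₂ = 2.700000 − (-0.202836)·(2.700000 − 2.600000) / (-0.202836 − 0.106893) = 2.700000 − (-0.020284)/(-0.309729) = 2.634512
f(2.634512) = 0.001281
t₃ = 2.634512 − 0.001281·(2.634512 − 2.700000) / (0.001281 − (-0.202836)) = 2.634512 − (-0.000084)/(0.204117) = 2.634923

2.6349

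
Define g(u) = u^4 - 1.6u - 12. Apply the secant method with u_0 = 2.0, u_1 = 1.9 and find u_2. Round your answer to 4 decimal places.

g(2.0) = 0.800000, g(1.9) = -2.007900
u_2 = 1.900000 − (-2.007900)·(1.900000 − 2.000000) / (-2.007900 − 0.800000) = 1.900000 − (0.200790)/(-2.807900) = 1.971509

1.9715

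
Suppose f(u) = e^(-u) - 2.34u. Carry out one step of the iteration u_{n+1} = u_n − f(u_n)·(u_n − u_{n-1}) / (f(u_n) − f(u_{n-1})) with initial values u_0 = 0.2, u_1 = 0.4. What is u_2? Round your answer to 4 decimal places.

f(0.2) = 0.350731, f(0.4) = -0.265680
u_2 = 0.400000 − (-0.265680)·(0.400000 − 0.200000) / (-0.265680 − 0.350731) = 0.400000 − (-0.053136)/(-0.616411) = 0.313798

0.3138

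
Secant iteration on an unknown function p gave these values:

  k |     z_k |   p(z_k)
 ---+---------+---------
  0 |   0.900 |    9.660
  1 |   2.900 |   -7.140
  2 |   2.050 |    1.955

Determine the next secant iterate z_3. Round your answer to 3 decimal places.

z_3 = 2.050 − 1.955·(2.050 − 2.900) / (1.955 − (-7.140))
   = 2.050 − (-1.66175)/(9.09500) = 2.23271

2.233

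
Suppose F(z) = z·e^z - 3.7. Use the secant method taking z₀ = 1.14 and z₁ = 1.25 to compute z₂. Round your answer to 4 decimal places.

1.1587

F(1.14) = -0.135484, F(1.25) = 0.662929
z₂ = 1.250000 − 0.662929·(1.250000 − 1.140000) / (0.662929 − (-0.135484)) = 1.250000 − (0.072922)/(0.798413) = 1.158666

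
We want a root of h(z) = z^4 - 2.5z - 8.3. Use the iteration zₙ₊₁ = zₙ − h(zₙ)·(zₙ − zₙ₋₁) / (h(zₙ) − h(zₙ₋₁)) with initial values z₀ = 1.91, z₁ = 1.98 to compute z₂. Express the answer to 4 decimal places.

h(1.91) = 0.233634, h(1.98) = 2.119536
z₂ = 1.980000 − 2.119536·(1.980000 − 1.910000) / (2.119536 − 0.233634) = 1.980000 − (0.148368)/(1.885903) = 1.901328

1.9013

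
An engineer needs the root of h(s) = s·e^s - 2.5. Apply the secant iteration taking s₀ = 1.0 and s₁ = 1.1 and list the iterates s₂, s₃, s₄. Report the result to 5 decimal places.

0.96277, 0.95901, 0.95859

h(1.0) = 0.2182818, h(1.1) = 0.8045826
s₂ = 1.1000000 − 0.8045826·(1.1000000 − 1.0000000) / (0.8045826 − 0.2182818) = 1.1000000 − (0.0804583)/(0.5863008) = 0.9627697
h(0.9627697) = 0.0214359
s₃ = 0.9627697 − 0.0214359·(0.9627697 − 1.1000000) / (0.0214359 − 0.8045826) = 0.9627697 − (-0.0029417)/(-0.7831467) = 0.9590134
h(0.9590134) = 0.0021823
s₄ = 0.9590134 − 0.0021823·(0.9590134 − 0.9627697) / (0.0021823 − 0.0214359) = 0.9590134 − (-0.0000082)/(-0.0192537) = 0.9585877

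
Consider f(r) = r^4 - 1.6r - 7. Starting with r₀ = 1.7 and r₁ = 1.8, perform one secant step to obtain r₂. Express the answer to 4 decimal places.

f(1.7) = -1.367900, f(1.8) = 0.617600
r₂ = 1.800000 − 0.617600·(1.800000 − 1.700000) / (0.617600 − (-1.367900)) = 1.800000 − (0.061760)/(1.985500) = 1.768894

1.7689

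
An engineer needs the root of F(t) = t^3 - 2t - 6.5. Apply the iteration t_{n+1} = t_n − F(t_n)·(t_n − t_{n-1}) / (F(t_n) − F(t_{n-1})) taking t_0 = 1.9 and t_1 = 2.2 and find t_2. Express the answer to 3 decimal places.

2.224

F(1.9) = -3.44100, F(2.2) = -0.25200
t_2 = 2.20000 − (-0.25200)·(2.20000 − 1.90000) / (-0.25200 − (-3.44100)) = 2.20000 − (-0.07560)/(3.18900) = 2.22371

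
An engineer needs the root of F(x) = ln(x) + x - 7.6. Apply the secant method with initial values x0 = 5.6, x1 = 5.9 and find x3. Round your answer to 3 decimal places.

5.836

F(5.6) = -0.27723, F(5.9) = 0.07495
x2 = 5.90000 − 0.07495·(5.90000 − 5.60000) / (0.07495 − (-0.27723)) = 5.90000 − (0.02249)/(0.35219) = 5.83615
F(5.83615) = 0.00023
x3 = 5.83615 − 0.00023·(5.83615 − 5.90000) / (0.00023 − 0.07495) = 5.83615 − (-0.00001)/(-0.07473) = 5.83596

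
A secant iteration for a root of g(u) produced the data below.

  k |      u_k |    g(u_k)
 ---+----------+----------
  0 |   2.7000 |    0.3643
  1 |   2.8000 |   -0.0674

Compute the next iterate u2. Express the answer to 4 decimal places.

u2 = 2.8000 − (-0.0674)·(2.8000 − 2.7000) / (-0.0674 − 0.3643)
   = 2.8000 − (-0.006740)/(-0.431700) = 2.784387

2.7844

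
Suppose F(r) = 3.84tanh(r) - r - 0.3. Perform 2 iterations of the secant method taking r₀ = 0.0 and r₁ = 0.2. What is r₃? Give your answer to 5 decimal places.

F(0.0) = -0.3000000, F(0.2) = 0.2579212
r₂ = 0.2000000 − 0.2579212·(0.2000000 − 0.0000000) / (0.2579212 − (-0.3000000)) = 0.2000000 − (0.0515842)/(0.5579212) = 0.1075421
F(0.1075421) = 0.0038348
r₃ = 0.1075421 − 0.0038348·(0.1075421 − 0.2000000) / (0.0038348 − 0.2579212) = 0.1075421 − (-0.0003546)/(-0.2540864) = 0.1061466

0.10615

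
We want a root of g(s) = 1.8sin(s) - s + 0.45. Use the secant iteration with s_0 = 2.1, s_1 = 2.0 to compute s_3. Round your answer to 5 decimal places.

2.04852

g(2.1) = -0.0962231, g(2.0) = 0.0867354
s_2 = 2.0000000 − 0.0867354·(2.0000000 − 2.1000000) / (0.0867354 − (-0.0962231)) = 2.0000000 − (-0.0086735)/(0.1829585) = 2.0474071
g(2.0474071) = 0.0019917
s_3 = 2.0474071 − 0.0019917·(2.0474071 − 2.0000000) / (0.0019917 − 0.0867354) = 2.0474071 − (0.0000944)/(-0.0847437) = 2.0485213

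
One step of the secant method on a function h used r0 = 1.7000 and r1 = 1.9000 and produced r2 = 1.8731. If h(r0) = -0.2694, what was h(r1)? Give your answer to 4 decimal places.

0.0419

The secant line through (1.7000, -0.2694) and (1.9000, h(r1)) crosses zero at r2 = 1.8731.
So (1.7000, -0.2694), (1.9000, h(r1)), (1.8731, 0) are collinear:
h(r1) = -0.2694 · (1.9000 − 1.8731) / (1.7000 − 1.8731) = -0.2694 · (0.026900)/(-0.173100) = 0.041865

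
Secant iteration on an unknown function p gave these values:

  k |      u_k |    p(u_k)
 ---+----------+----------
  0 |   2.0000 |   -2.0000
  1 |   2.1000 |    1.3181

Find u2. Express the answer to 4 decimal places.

2.0603

u2 = 2.1000 − 1.3181·(2.1000 − 2.0000) / (1.3181 − (-2.0000))
   = 2.1000 − (0.131810)/(3.318100) = 2.060275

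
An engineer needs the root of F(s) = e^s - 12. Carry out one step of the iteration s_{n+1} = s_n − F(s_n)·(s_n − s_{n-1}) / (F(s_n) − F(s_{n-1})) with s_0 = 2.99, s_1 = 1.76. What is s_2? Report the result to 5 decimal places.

2.30079

F(2.99) = 7.8856825, F(1.76) = -6.1875626
s_2 = 1.7600000 − (-6.1875626)·(1.7600000 − 2.9900000) / (-6.1875626 − 7.8856825) = 1.7600000 − (7.6107020)/(-14.0732451) = 2.3007923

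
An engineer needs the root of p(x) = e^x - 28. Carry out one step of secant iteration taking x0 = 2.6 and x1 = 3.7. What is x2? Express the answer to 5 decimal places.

3.19258

p(2.6) = -14.5362620, p(3.7) = 12.4473044
x2 = 3.7000000 − 12.4473044·(3.7000000 − 2.6000000) / (12.4473044 − (-14.5362620)) = 3.7000000 − (13.6920348)/(26.9835663) = 3.1925788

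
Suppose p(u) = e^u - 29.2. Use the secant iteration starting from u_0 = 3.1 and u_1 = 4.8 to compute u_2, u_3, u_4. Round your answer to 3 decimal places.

3.220, 3.288, 3.381

p(3.1) = -7.00205, p(4.8) = 92.31042
u_2 = 4.80000 − 92.31042·(4.80000 − 3.10000) / (92.31042 − (-7.00205)) = 4.80000 − (156.92771)/(99.31247) = 3.21986
p(3.21986) = -4.17541
u_3 = 3.21986 − (-4.17541)·(3.21986 − 4.80000) / (-4.17541 − 92.31042) = 3.21986 − (6.59774)/(-96.48583) = 3.28824
p(3.28824) = -2.40436
u_4 = 3.28824 − (-2.40436)·(3.28824 − 3.21986) / (-2.40436 − (-4.17541)) = 3.28824 − (-0.16441)/(1.77105) = 3.38107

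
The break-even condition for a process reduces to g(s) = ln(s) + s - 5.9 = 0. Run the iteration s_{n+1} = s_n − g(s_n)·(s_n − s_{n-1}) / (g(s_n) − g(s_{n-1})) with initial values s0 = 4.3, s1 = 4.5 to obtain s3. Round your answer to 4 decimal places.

g(4.3) = -0.141385, g(4.5) = 0.104077
s2 = 4.500000 − 0.104077·(4.500000 − 4.300000) / (0.104077 − (-0.141385)) = 4.500000 − (0.020815)/(0.245462) = 4.415199
g(4.415199) = 0.000252
s3 = 4.415199 − 0.000252·(4.415199 − 4.500000) / (0.000252 − 0.104077) = 4.415199 − (-0.000021)/(-0.103826) = 4.414993

4.4150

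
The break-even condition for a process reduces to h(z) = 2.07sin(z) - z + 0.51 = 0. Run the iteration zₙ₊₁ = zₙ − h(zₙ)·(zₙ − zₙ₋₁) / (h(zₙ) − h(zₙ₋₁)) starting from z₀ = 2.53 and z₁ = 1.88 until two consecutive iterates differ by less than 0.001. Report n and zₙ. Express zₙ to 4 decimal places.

h(2.53) = -0.831464, h(1.88) = 0.601833
z₂ = 1.880000 − 0.601833·(-0.650000)/(1.433296) = 2.152931;  |Δ| = 0.272931
h(2.152931) = 0.086121
z₃ = 2.152931 − 0.086121·(0.272931)/(-0.515712) = 2.198509;  |Δ| = 0.045578
h(2.198509) = -0.013107
z₄ = 2.198509 − (-0.013107)·(0.045578)/(-0.099228) = 2.192489;  |Δ| = 0.006020
h(2.192489) = 0.000202
z₅ = 2.192489 − 0.000202·(-0.006020)/(0.013309) = 2.192580;  |Δ| = 0.000091
|z₅ − z₄| = 0.000091 < 0.001

n = 5, zₙ = 2.1926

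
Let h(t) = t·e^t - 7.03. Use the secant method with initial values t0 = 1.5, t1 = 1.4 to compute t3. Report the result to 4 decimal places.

h(1.5) = -0.307466, h(1.4) = -1.352720
t2 = 1.400000 − (-1.352720)·(1.400000 − 1.500000) / (-1.352720 − (-0.307466)) = 1.400000 − (0.135272)/(-1.045254) = 1.529415
h(1.529415) = 0.028984
t3 = 1.529415 − 0.028984·(1.529415 − 1.400000) / (0.028984 − (-1.352720)) = 1.529415 − (0.003751)/(1.381704) = 1.526701

1.5267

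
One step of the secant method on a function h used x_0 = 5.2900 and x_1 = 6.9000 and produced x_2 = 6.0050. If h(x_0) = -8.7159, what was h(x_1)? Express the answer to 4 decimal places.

10.9101

The secant line through (5.2900, -8.7159) and (6.9000, h(x_1)) crosses zero at x_2 = 6.0050.
So (5.2900, -8.7159), (6.9000, h(x_1)), (6.0050, 0) are collinear:
h(x_1) = -8.7159 · (6.9000 − 6.0050) / (5.2900 − 6.0050) = -8.7159 · (0.895000)/(-0.715000) = 10.910113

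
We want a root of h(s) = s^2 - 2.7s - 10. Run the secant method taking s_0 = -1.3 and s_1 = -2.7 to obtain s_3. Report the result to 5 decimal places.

-2.08245

h(-1.3) = -4.8000000, h(-2.7) = 4.5800000
s_2 = -2.7000000 − 4.5800000·(-2.7000000 − (-1.3000000)) / (4.5800000 − (-4.8000000)) = -2.7000000 − (-6.4120000)/(9.3800000) = -2.0164179
h(-2.0164179) = -0.4897305
s_3 = -2.0164179 − (-0.4897305)·(-2.0164179 − (-2.7000000)) / (-0.4897305 − 4.5800000) = -2.0164179 − (-0.3347710)/(-5.0697305) = -2.0824512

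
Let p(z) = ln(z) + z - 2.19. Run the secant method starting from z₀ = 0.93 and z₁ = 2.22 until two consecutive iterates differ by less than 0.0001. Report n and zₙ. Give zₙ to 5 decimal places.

n = 5, zₙ = 1.67449

p(0.93) = -1.3325707, p(2.22) = 0.8275072
z₂ = 2.2200000 − 0.8275072·(1.2900000)/(2.1600779) = 1.7258121;  |Δ| = 0.4941879
p(1.7258121) = 0.0815099
z₃ = 1.7258121 − 0.0815099·(-0.4941879)/(-0.7459973) = 1.6718157;  |Δ| = 0.0539964
p(1.6718157) = -0.0042740
z₄ = 1.6718157 − (-0.0042740)·(-0.0539964)/(-0.0857839) = 1.6745060;  |Δ| = 0.0026903
p(1.6745060) = 0.0000241
z₅ = 1.6745060 − 0.0000241·(0.0026903)/(0.0042982) = 1.6744909;  |Δ| = 0.0000151
|z₅ − z₄| = 0.0000151 < 0.0001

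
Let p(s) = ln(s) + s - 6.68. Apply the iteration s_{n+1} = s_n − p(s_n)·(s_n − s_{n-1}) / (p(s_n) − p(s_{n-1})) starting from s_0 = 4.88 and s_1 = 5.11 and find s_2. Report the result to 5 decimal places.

p(4.88) = -0.2148548, p(5.11) = 0.0611994
s_2 = 5.1100000 − 0.0611994·(5.1100000 − 4.8800000) / (0.0611994 − (-0.2148548)) = 5.1100000 − (0.0140759)/(0.2760542) = 5.0590105

5.05901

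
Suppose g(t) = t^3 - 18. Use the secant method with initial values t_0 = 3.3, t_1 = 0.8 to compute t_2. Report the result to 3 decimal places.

2.034

g(3.3) = 17.93700, g(0.8) = -17.48800
t_2 = 0.80000 − (-17.48800)·(0.80000 − 3.30000) / (-17.48800 − 17.93700) = 0.80000 − (43.72000)/(-35.42500) = 2.03416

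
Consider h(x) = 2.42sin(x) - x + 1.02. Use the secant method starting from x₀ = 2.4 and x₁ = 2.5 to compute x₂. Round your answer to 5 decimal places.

h(2.4) = 0.2546209, h(2.5) = -0.0316974
x₂ = 2.5000000 − (-0.0316974)·(2.5000000 − 2.4000000) / (-0.0316974 − 0.2546209) = 2.5000000 − (-0.0031697)/(-0.2863183) = 2.4889293

2.48893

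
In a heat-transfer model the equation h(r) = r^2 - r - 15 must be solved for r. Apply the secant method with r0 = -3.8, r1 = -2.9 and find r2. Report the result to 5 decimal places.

h(-3.8) = 3.2400000, h(-2.9) = -3.6900000
r2 = -2.9000000 − (-3.6900000)·(-2.9000000 − (-3.8000000)) / (-3.6900000 − 3.2400000) = -2.9000000 − (-3.3210000)/(-6.9300000) = -3.3792208

-3.37922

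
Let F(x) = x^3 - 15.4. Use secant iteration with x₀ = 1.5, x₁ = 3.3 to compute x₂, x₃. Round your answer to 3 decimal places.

F(1.5) = -12.02500, F(3.3) = 20.53700
x₂ = 3.30000 − 20.53700·(3.30000 − 1.50000) / (20.53700 − (-12.02500)) = 3.30000 − (36.96660)/(32.56200) = 2.16473
F(2.16473) = -5.25593
x₃ = 2.16473 − (-5.25593)·(2.16473 − 3.30000) / (-5.25593 − 20.53700) = 2.16473 − (5.96689)/(-25.79293) = 2.39607

2.165, 2.396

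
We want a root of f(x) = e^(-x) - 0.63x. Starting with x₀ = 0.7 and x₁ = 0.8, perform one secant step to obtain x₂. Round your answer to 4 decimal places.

0.7504

f(0.7) = 0.055585, f(0.8) = -0.054671
x₂ = 0.800000 − (-0.054671)·(0.800000 − 0.700000) / (-0.054671 − 0.055585) = 0.800000 − (-0.005467)/(-0.110256) = 0.750415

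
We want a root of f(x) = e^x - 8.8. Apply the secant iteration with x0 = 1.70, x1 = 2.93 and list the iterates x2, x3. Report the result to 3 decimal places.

2.009, 2.119

f(1.70) = -3.32605, f(2.93) = 9.92763
x2 = 2.93000 − 9.92763·(2.93000 − 1.70000) / (9.92763 − (-3.32605)) = 2.93000 − (12.21099)/(13.25368) = 2.00867
f(2.00867) = -1.34659
x3 = 2.00867 − (-1.34659)·(2.00867 − 2.93000) / (-1.34659 − 9.92763) = 2.00867 − (1.24065)/(-11.27422) = 2.11872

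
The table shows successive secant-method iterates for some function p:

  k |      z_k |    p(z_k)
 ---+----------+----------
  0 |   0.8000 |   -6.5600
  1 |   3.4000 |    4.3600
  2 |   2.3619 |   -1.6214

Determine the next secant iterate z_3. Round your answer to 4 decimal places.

z_3 = 2.3619 − (-1.6214)·(2.3619 − 3.4000) / (-1.6214 − 4.3600)
   = 2.3619 − (1.683175)/(-5.981400) = 2.643302

2.6433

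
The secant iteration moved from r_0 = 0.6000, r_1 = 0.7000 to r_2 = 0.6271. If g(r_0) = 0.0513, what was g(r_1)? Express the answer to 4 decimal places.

The secant line through (0.6000, 0.0513) and (0.7000, g(r_1)) crosses zero at r_2 = 0.6271.
So (0.6000, 0.0513), (0.7000, g(r_1)), (0.6271, 0) are collinear:
g(r_1) = 0.0513 · (0.7000 − 0.6271) / (0.6000 − 0.6271) = 0.0513 · (0.072900)/(-0.027100) = -0.137999

-0.1380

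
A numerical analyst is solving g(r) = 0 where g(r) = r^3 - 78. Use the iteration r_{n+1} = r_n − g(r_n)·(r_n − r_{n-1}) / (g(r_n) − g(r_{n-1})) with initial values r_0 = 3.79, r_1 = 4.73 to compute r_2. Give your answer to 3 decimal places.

g(3.79) = -23.56006, g(4.73) = 27.82382
r_2 = 4.73000 − 27.82382·(4.73000 − 3.79000) / (27.82382 − (-23.56006)) = 4.73000 − (26.15439)/(51.38388) = 4.22100

4.221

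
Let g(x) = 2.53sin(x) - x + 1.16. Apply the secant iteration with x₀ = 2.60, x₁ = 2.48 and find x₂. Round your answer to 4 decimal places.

g(2.60) = -0.135782, g(2.48) = 0.234367
x₂ = 2.480000 − 0.234367·(2.480000 − 2.600000) / (0.234367 − (-0.135782)) = 2.480000 − (-0.028124)/(0.370148) = 2.555980

2.5560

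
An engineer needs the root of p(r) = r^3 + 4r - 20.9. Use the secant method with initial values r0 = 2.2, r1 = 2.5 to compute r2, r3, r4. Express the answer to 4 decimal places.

p(2.2) = -1.452000, p(2.5) = 4.725000
r2 = 2.500000 − 4.725000·(2.500000 − 2.200000) / (4.725000 − (-1.452000)) = 2.500000 − (1.417500)/(6.177000) = 2.270520
p(2.270520) = -0.112803
r3 = 2.270520 − (-0.112803)·(2.270520 − 2.500000) / (-0.112803 − 4.725000) = 2.270520 − (0.025886)/(-4.837803) = 2.275870
p(2.275870) = -0.008451
r4 = 2.275870 − (-0.008451)·(2.275870 − 2.270520) / (-0.008451 − (-0.112803)) = 2.275870 − (-0.000045)/(0.104353) = 2.276304

2.2705, 2.2759, 2.2763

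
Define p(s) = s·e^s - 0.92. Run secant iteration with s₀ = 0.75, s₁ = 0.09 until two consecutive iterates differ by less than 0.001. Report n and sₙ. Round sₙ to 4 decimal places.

p(0.75) = 0.667750, p(0.09) = -0.821524
s₂ = 0.090000 − (-0.821524)·(-0.660000)/(-1.489274) = 0.454074;  |Δ| = 0.364074
p(0.454074) = -0.204963
s₃ = 0.454074 − (-0.204963)·(0.364074)/(0.616561) = 0.575103;  |Δ| = 0.121029
p(0.575103) = 0.102138
s₄ = 0.575103 − 0.102138·(0.121029)/(0.307101) = 0.534850;  |Δ| = 0.040253
p(0.534850) = -0.006908
s₅ = 0.534850 − (-0.006908)·(-0.040253)/(-0.109046) = 0.537400;  |Δ| = 0.002550
p(0.537400) = -0.000212
s₆ = 0.537400 − (-0.000212)·(0.002550)/(0.006696) = 0.537481;  |Δ| = 0.000081
|s₆ − s₅| = 0.000081 < 0.001

n = 6, sₙ = 0.5375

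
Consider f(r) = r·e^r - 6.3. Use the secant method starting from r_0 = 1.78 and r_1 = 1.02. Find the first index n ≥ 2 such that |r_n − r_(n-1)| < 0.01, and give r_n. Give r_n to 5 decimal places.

n = 5, r_n = 1.46119

f(1.78) = 4.2551444, f(1.02) = -3.4713413
r_2 = 1.0200000 − (-3.4713413)·(-0.7600000)/(-7.7264858) = 1.3614514;  |Δ| = 0.3414514
f(1.3614514) = -0.9878176
r_3 = 1.3614514 − (-0.9878176)·(0.3414514)/(2.4835237) = 1.4972632;  |Δ| = 0.1358118
f(1.4972632) = 0.3919281
r_4 = 1.4972632 − 0.3919281·(0.1358118)/(1.3797457) = 1.4586847;  |Δ| = 0.0385784
f(1.4586847) = -0.0272186
r_5 = 1.4586847 − (-0.0272186)·(-0.0385784)/(-0.4191467) = 1.4611899;  |Δ| = 0.0025052
|r_5 − r_4| = 0.0025052 < 0.01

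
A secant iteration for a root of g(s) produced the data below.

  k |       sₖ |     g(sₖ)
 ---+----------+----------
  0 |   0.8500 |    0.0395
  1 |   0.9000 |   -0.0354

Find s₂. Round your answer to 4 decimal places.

s₂ = 0.9000 − (-0.0354)·(0.9000 − 0.8500) / (-0.0354 − 0.0395)
   = 0.9000 − (-0.001770)/(-0.074900) = 0.876368

0.8764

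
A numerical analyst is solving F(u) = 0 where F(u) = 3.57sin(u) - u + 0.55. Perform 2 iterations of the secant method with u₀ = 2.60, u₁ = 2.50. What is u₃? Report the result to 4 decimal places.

F(2.60) = -0.209660, F(2.50) = 0.186546
u₂ = 2.500000 − 0.186546·(2.500000 − 2.600000) / (0.186546 − (-0.209660)) = 2.500000 − (-0.018655)/(0.396206) = 2.547083
F(2.547083) = 0.002483
u₃ = 2.547083 − 0.002483·(2.547083 − 2.500000) / (0.002483 − 0.186546) = 2.547083 − (0.000117)/(-0.184062) = 2.547718

2.5477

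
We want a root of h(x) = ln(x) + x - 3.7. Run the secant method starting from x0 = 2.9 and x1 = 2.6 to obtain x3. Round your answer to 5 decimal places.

h(2.9) = 0.2647107, h(2.6) = -0.1444886
x2 = 2.6000000 − (-0.1444886)·(2.6000000 − 2.9000000) / (-0.1444886 − 0.2647107) = 2.6000000 − (0.0433466)/(-0.4091993) = 2.7059302
h(2.7059302) = 0.0013759
x3 = 2.7059302 − 0.0013759·(2.7059302 − 2.6000000) / (0.0013759 − (-0.1444886)) = 2.7059302 − (0.0001458)/(0.1458645) = 2.7049310

2.70493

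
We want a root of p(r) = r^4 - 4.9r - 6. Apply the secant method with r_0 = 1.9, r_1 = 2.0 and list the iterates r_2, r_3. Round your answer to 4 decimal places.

1.9919, 1.9926

p(1.9) = -2.277900, p(2.0) = 0.200000
r_2 = 2.000000 − 0.200000·(2.000000 − 1.900000) / (0.200000 − (-2.277900)) = 2.000000 − (0.020000)/(2.477900) = 1.991929
p(1.991929) = -0.017174
r_3 = 1.991929 − (-0.017174)·(1.991929 − 2.000000) / (-0.017174 − 0.200000) = 1.991929 − (0.000139)/(-0.217174) = 1.992567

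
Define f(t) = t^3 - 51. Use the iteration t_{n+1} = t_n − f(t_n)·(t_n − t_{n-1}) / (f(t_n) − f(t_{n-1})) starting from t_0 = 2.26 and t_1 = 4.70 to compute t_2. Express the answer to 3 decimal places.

f(2.26) = -39.45682, f(4.70) = 52.82300
t_2 = 4.70000 − 52.82300·(4.70000 − 2.26000) / (52.82300 − (-39.45682)) = 4.70000 − (128.88812)/(92.27982) = 3.30329

3.303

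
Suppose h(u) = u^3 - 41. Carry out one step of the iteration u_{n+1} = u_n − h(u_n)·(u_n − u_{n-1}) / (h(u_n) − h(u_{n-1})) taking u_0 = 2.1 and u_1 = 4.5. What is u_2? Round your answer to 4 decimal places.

3.0305

h(2.1) = -31.739000, h(4.5) = 50.125000
u_2 = 4.500000 − 50.125000·(4.500000 − 2.100000) / (50.125000 − (-31.739000)) = 4.500000 − (120.300000)/(81.864000) = 3.030490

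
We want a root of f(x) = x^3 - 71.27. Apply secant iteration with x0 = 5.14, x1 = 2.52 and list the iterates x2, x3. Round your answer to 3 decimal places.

3.729, 4.384

f(5.14) = 64.52674, f(2.52) = -55.26699
x2 = 2.52000 − (-55.26699)·(2.52000 − 5.14000) / (-55.26699 − 64.52674) = 2.52000 − (144.79952)/(-119.79374) = 3.72874
f(3.72874) = -19.42744
x3 = 3.72874 − (-19.42744)·(3.72874 − 2.52000) / (-19.42744 − (-55.26699)) = 3.72874 − (-23.48273)/(35.83955) = 4.38396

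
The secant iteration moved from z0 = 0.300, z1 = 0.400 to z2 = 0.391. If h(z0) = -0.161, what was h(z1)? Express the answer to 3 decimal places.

The secant line through (0.300, -0.161) and (0.400, h(z1)) crosses zero at z2 = 0.391.
So (0.300, -0.161), (0.400, h(z1)), (0.391, 0) are collinear:
h(z1) = -0.161 · (0.400 − 0.391) / (0.300 − 0.391) = -0.161 · (0.00900)/(-0.09100) = 0.01592

0.016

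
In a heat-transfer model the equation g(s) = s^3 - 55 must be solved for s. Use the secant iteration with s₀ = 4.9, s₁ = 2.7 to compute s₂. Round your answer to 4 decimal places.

3.4931

g(4.9) = 62.649000, g(2.7) = -35.317000
s₂ = 2.700000 − (-35.317000)·(2.700000 − 4.900000) / (-35.317000 − 62.649000) = 2.700000 − (77.697400)/(-97.966000) = 3.493106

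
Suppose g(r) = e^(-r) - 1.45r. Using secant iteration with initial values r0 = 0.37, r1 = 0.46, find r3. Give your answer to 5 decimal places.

g(0.37) = 0.1542343, g(0.46) = -0.0357164
r2 = 0.4600000 − (-0.0357164)·(0.4600000 − 0.3700000) / (-0.0357164 − 0.1542343) = 0.4600000 − (-0.0032145)/(-0.1899507) = 0.4430773
g(0.4430773) = -0.0004046
r3 = 0.4430773 − (-0.0004046)·(0.4430773 − 0.4600000) / (-0.0004046 − (-0.0357164)) = 0.4430773 − (0.0000068)/(0.0353118) = 0.4428834

0.44288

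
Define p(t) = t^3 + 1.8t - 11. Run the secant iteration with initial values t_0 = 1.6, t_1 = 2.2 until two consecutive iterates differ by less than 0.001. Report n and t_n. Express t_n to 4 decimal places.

p(1.6) = -4.024000, p(2.2) = 3.608000
t_2 = 2.200000 − 3.608000·(0.600000)/(7.632000) = 1.916352;  |Δ| = 0.283648
p(1.916352) = -0.512943
t_3 = 1.916352 − (-0.512943)·(-0.283648)/(-4.120943) = 1.951658;  |Δ| = 0.035306
p(1.951658) = -0.053204
t_4 = 1.951658 − (-0.053204)·(0.035306)/(0.459739) = 1.955744;  |Δ| = 0.004086
p(1.955744) = 0.000937
t_5 = 1.955744 − 0.000937·(0.004086)/(0.054142) = 1.955674;  |Δ| = 0.000071
|t_5 − t_4| = 0.000071 < 0.001

n = 5, t_n = 1.9557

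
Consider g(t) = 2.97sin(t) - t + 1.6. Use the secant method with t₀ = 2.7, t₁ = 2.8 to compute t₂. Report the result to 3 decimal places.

g(2.7) = 0.16932, g(2.8) = -0.20509
t₂ = 2.80000 − (-0.20509)·(2.80000 − 2.70000) / (-0.20509 − 0.16932) = 2.80000 − (-0.02051)/(-0.37440) = 2.74522

2.745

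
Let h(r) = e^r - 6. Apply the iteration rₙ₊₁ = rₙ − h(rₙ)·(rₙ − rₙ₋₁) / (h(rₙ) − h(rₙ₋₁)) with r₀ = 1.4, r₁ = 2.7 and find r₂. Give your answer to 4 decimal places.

1.6336

h(1.4) = -1.944800, h(2.7) = 8.879732
r₂ = 2.700000 − 8.879732·(2.700000 − 1.400000) / (8.879732 − (-1.944800)) = 2.700000 − (11.543651)/(10.824532) = 1.633566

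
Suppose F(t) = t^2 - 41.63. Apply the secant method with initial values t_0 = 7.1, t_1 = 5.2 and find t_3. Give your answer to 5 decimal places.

F(7.1) = 8.7800000, F(5.2) = -14.5900000
t_2 = 5.2000000 − (-14.5900000)·(5.2000000 − 7.1000000) / (-14.5900000 − 8.7800000) = 5.2000000 − (27.7210000)/(-23.3700000) = 6.3861789
F(6.3861789) = -0.8467195
t_3 = 6.3861789 − (-0.8467195)·(6.3861789 − 5.2000000) / (-0.8467195 − (-14.5900000)) = 6.3861789 − (-1.0043608)/(13.7432805) = 6.4592590

6.45926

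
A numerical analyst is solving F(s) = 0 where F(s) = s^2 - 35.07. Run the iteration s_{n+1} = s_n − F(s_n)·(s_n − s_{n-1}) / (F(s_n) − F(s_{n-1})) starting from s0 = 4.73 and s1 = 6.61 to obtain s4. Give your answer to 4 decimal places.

F(4.73) = -12.697100, F(6.61) = 8.622100
s2 = 6.610000 − 8.622100·(6.610000 − 4.730000) / (8.622100 − (-12.697100)) = 6.610000 − (16.209548)/(21.319200) = 5.849674
F(5.849674) = -0.851317
s3 = 5.849674 − (-0.851317)·(5.849674 − 6.610000) / (-0.851317 − 8.622100) = 5.849674 − (0.647279)/(-9.473417) = 5.918000
F(5.918000) = -0.047281
s4 = 5.918000 − (-0.047281)·(5.918000 − 5.849674) / (-0.047281 − (-0.851317)) = 5.918000 − (-0.003231)/(0.804036) = 5.922017

5.9220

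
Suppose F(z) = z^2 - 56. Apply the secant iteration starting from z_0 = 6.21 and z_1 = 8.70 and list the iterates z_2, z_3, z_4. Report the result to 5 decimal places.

7.37941, 7.47545, 7.48337

F(6.21) = -17.4359000, F(8.70) = 19.6900000
z_2 = 8.7000000 − 19.6900000·(8.7000000 − 6.2100000) / (19.6900000 − (-17.4359000)) = 8.7000000 − (49.0281000)/(37.1259000) = 7.3794098
F(7.3794098) = -1.5443111
z_3 = 7.3794098 − (-1.5443111)·(7.3794098 − 8.7000000) / (-1.5443111 − 19.6900000) = 7.3794098 − (2.0394021)/(-21.2343111) = 7.4754526
F(7.4754526) = -0.1176089
z_4 = 7.4754526 − (-0.1176089)·(7.4754526 − 7.3794098) / (-0.1176089 − (-1.5443111)) = 7.4754526 − (-0.0112955)/(1.4267022) = 7.4833698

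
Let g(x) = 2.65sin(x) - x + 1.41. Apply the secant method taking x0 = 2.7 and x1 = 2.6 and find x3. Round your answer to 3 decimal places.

g(2.7) = -0.15744, g(2.6) = 0.17608
x2 = 2.60000 − 0.17608·(2.60000 − 2.70000) / (0.17608 − (-0.15744)) = 2.60000 − (-0.01761)/(0.33352) = 2.65279
g(2.65279) = 0.00156
x3 = 2.65279 − 0.00156·(2.65279 − 2.60000) / (0.00156 − 0.17608) = 2.65279 − (0.00008)/(-0.17452) = 2.65326

2.653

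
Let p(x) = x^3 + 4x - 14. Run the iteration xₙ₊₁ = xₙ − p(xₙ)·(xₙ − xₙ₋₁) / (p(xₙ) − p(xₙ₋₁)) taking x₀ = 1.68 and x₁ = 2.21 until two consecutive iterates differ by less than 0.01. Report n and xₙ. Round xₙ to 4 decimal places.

p(1.68) = -2.538368, p(2.21) = 5.633861
x₂ = 2.210000 − 5.633861·(0.530000)/(8.172229) = 1.844623;  |Δ| = 0.365377
p(1.844623) = -0.344934
x₃ = 1.844623 − (-0.344934)·(-0.365377)/(-5.978795) = 1.865702;  |Δ| = 0.021080
p(1.865702) = -0.042968
x₄ = 1.865702 − (-0.042968)·(0.021080)/(0.301966) = 1.868702;  |Δ| = 0.003000
|x₄ − x₃| = 0.003000 < 0.01

n = 4, xₙ = 1.8687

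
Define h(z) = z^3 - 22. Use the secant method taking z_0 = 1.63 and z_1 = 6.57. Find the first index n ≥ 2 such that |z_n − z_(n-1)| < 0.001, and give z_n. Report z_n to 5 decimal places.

n = 8, z_n = 2.80204

h(1.63) = -17.6692530, h(6.57) = 261.5933930
z_2 = 6.5700000 − 261.5933930·(4.9400000)/(279.2626460) = 1.9425592;  |Δ| = 4.6274408
h(1.9425592) = -14.6696824
z_3 = 1.9425592 − (-14.6696824)·(-4.6274408)/(-276.2630754) = 2.1882782;  |Δ| = 0.2457190
h(2.1882782) = -11.5212953
z_4 = 2.1882782 − (-11.5212953)·(0.2457190)/(3.1483872) = 3.0874691;  |Δ| = 0.8991909
h(3.0874691) = 7.4311932
z_5 = 3.0874691 − 7.4311932·(0.8991909)/(18.9524885) = 2.7349000;  |Δ| = 0.3525691
h(2.7349000) = -1.5438277
z_6 = 2.7349000 − (-1.5438277)·(-0.3525691)/(-8.9750209) = 2.7955468;  |Δ| = 0.0606468
h(2.7955468) = -0.1525728
z_7 = 2.7955468 − (-0.1525728)·(0.0606468)/(1.3912549) = 2.8021977;  |Δ| = 0.0066509
h(2.8021977) = 0.0037296
z_8 = 2.8021977 − 0.0037296·(0.0066509)/(0.1563024) = 2.8020390;  |Δ| = 0.0001587
|z_8 − z_7| = 0.0001587 < 0.001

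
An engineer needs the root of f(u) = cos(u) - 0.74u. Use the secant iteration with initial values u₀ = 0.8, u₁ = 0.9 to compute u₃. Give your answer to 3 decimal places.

0.871

f(0.8) = 0.10471, f(0.9) = -0.04439
u₂ = 0.90000 − (-0.04439)·(0.90000 − 0.80000) / (-0.04439 − 0.10471) = 0.90000 − (-0.00444)/(-0.14910) = 0.87023
f(0.87023) = 0.00068
u₃ = 0.87023 − 0.00068·(0.87023 − 0.90000) / (0.00068 − (-0.04439)) = 0.87023 − (-0.00002)/(0.04507) = 0.87068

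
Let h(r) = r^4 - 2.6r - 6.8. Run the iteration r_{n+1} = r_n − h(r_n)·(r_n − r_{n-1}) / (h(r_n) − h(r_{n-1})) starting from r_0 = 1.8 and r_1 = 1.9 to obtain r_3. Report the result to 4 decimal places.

1.8453

h(1.8) = -0.982400, h(1.9) = 1.292100
r_2 = 1.900000 − 1.292100·(1.900000 − 1.800000) / (1.292100 − (-0.982400)) = 1.900000 − (0.129210)/(2.274500) = 1.843192
h(1.843192) = -0.050268
r_3 = 1.843192 − (-0.050268)·(1.843192 − 1.900000) / (-0.050268 − 1.292100) = 1.843192 − (0.002856)/(-1.342368) = 1.845319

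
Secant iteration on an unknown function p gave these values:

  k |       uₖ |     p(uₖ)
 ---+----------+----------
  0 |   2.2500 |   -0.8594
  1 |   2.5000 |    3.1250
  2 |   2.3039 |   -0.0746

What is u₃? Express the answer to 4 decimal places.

u₃ = 2.3039 − (-0.0746)·(2.3039 − 2.5000) / (-0.0746 − 3.1250)
   = 2.3039 − (0.014629)/(-3.199600) = 2.308472

2.3085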